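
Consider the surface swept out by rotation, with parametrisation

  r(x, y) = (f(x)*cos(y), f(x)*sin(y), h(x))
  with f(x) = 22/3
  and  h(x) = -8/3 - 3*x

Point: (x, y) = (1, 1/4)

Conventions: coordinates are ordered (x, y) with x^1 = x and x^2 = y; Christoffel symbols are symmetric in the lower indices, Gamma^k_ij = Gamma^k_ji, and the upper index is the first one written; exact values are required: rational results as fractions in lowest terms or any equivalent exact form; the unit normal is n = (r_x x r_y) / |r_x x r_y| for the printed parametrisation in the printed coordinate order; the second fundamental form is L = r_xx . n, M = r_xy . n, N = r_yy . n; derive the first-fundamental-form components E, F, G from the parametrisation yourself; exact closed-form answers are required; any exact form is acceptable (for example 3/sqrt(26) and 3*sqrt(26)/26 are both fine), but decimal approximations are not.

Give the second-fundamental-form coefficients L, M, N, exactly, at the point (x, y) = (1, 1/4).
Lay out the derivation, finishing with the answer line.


f = 22/3, f' = 0, f'' = 0, h' = -3, h'' = 0
E = 9, F = 0, G = 484/9; answer radicand W^2 = 9
unnormalised second-form numerators: l = 0, m = 0, n = -22; L = l/sqrt(9), and similarly M = m/sqrt(W^2), N = n/sqrt(W^2)

Answer: L = 0, M = 0, N = -22/3


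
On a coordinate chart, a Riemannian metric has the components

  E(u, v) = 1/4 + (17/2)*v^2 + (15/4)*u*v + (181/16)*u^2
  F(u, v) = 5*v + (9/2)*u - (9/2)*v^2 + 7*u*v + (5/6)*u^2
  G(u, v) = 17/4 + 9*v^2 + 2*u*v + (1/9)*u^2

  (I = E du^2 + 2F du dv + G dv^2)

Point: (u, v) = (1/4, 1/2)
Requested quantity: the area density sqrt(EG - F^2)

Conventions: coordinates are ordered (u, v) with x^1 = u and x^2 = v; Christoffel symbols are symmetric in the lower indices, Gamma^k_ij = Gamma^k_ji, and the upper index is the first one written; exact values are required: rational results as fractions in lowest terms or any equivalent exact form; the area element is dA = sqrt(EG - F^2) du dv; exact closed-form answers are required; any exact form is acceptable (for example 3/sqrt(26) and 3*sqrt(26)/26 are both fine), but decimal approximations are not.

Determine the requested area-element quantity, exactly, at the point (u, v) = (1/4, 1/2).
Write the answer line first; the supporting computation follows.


Answer: sqrt(EG - F^2) = sqrt(451493)/192

E = 909/256, F = 329/96, G = 973/144; EG - F^2 = 451493/36864


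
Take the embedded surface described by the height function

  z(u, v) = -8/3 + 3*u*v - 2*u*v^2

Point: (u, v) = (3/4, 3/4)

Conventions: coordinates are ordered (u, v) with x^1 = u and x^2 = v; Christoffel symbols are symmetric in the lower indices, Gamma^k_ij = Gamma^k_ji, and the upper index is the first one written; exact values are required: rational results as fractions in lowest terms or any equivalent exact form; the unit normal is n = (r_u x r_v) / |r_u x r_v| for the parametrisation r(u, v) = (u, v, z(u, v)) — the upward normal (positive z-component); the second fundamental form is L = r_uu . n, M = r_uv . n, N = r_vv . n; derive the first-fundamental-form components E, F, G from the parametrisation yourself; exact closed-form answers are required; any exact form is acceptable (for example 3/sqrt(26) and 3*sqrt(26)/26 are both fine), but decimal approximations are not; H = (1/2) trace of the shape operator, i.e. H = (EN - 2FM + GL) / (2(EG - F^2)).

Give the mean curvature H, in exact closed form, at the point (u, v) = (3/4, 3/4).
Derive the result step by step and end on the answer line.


z_u = 9/8, z_v = 0, z_uu = 0, z_uv = 0, z_vv = -3
E = 145/64, F = 0, G = 1; answer radicand W^2 = 145/64
unnormalised second-form numerators: l = 0, m = 0, n = -3; L = l/sqrt(145/64), and similarly M = m/sqrt(W^2), N = n/sqrt(W^2)
H = (E*n - 2*F*m + G*l) / (2*(EG - F^2)*sqrt(W^2)); E*n - 2*F*m + G*l = -435/64, EG - F^2 = 145/64, so H = (-3/2)/sqrt(145/64)

Answer: H = -12*sqrt(145)/145


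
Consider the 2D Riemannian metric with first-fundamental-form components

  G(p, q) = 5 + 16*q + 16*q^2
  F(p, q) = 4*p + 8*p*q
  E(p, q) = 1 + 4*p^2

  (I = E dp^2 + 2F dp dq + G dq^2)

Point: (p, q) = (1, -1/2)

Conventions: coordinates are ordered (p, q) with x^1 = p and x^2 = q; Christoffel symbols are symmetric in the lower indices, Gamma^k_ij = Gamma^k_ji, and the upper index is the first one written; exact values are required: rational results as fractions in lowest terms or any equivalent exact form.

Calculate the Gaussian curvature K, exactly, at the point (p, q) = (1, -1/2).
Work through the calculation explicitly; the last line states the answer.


E = 5, F = 0, G = 1, EG - F^2 = 5 at the point
E_p = 8, E_q = 0, F_p = 0, F_q = 8, G_p = 0, G_q = 0
E_qq = 0, F_pq = 8, G_pp = 0
K follows from Brioschi's formula, (det M1 - det M2)/(EG - F^2)^2.
M1 = [[-E_qq/2 + F_pq - G_pp/2, E_p/2, F_p - E_q/2], [F_q - G_p/2, E, F], [G_q/2, F, G]] = [[8, 4, 0], [8, 5, 0], [0, 0, 1]]; det M1 = 8
M2 = [[0, E_q/2, G_p/2], [E_q/2, E, F], [G_p/2, F, G]] = [[0, 0, 0], [0, 5, 0], [0, 0, 1]]; det M2 = 0
det M1 - det M2 = 8; K = 8 / (5)^2 = 8/25

Answer: K = 8/25


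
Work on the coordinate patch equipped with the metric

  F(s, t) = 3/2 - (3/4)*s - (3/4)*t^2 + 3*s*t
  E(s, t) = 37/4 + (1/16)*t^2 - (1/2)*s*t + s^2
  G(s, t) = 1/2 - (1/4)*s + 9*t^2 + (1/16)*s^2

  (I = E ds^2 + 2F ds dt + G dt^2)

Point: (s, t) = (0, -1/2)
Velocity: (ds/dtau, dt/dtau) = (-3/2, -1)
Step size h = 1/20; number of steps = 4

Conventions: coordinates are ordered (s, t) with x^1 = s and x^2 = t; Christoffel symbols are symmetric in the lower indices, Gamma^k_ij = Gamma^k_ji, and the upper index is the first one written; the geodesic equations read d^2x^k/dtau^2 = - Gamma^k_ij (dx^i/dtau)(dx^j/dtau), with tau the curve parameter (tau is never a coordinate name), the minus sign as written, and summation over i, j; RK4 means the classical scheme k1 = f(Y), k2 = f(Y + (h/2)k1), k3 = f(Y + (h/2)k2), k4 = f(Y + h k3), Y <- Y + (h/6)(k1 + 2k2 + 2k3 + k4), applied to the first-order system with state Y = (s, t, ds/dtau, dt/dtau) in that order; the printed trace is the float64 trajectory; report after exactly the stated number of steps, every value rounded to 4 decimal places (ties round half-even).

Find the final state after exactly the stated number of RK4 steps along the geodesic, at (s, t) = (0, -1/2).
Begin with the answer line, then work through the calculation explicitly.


Answer: s = -0.3110, t = -0.6389, ds/dtau = -1.6026, dt/dtau = -0.4440

f(Y) = (ds/dtau, dt/dtau, -Gamma^s_ij Y'^i Y'^j, -Gamma^t_ij Y'^i Y'^j) with the Gammas evaluated at the stage position; h = 0.050000; intermediate values shown to 6 dp
step 0: s = 0.0000, t = -0.5000, ds/dtau = -1.5000, dt/dtau = -1.0000
step 1:
  k1: at (s, t) = (0.000000, -0.500000), (ds/dtau, dt/dtau) = (-1.500000, -1.000000); Gamma_sss = 0.137044, Gamma_sst = 0.003288, Gamma_stt = 0.349885, Gamma_tss = -0.872225, Gamma_tst = -0.047024, Gamma_ttt = -1.803354; k1 = (-1.500000, -1.000000, -0.668098, 3.906933)
  k2: at (s, t) = (-0.037500, -0.525000), (ds/dtau, dt/dtau) = (-1.516702, -0.902327); Gamma_sss = 0.134123, Gamma_sst = 0.004101, Gamma_stt = 0.346089, Gamma_tss = -0.831653, Gamma_tst = -0.044482, Gamma_ttt = -1.740004; k2 = (-1.516702, -0.902327, -0.601544, 3.451576)
  k3: at (s, t) = (-0.037918, -0.522558), (ds/dtau, dt/dtau) = (-1.515039, -0.913711); Gamma_sss = 0.134927, Gamma_sst = 0.004201, Gamma_stt = 0.347074, Gamma_tss = -0.836186, Gamma_tst = -0.044885, Gamma_ttt = -1.746799; k3 = (-1.515039, -0.913711, -0.611096, 3.501947)
  k4: at (s, t) = (-0.075752, -0.545686), (ds/dtau, dt/dtau) = (-1.530555, -0.824903); Gamma_sss = 0.132862, Gamma_sst = 0.005115, Gamma_stt = 0.344414, Gamma_tss = -0.801917, Gamma_tst = -0.042882, Gamma_ttt = -1.692006; k4 = (-1.530555, -0.824903, -0.558519, 3.138201)
  Y <- Y + (h/6)(k1 + 2k2 + 2k3 + k4): s = -0.0758, t = -0.5455, ds/dtau = -1.5304, dt/dtau = -0.8254
step 2:
  k1: at (s, t) = (-0.075784, -0.545475), (ds/dtau, dt/dtau) = (-1.530432, -0.825399); Gamma_sss = 0.132927, Gamma_sst = 0.005123, Gamma_stt = 0.344494, Gamma_tss = -0.802281, Gamma_tst = -0.042914, Gamma_ttt = -1.692562; k1 = (-1.530432, -0.825399, -0.558987, 3.140655)
  k2: at (s, t) = (-0.114044, -0.566110), (ds/dtau, dt/dtau) = (-1.544407, -0.746882); Gamma_sss = 0.131831, Gamma_sst = 0.006158, Gamma_stt = 0.343104, Gamma_tss = -0.774634, Gamma_tst = -0.041482, Gamma_ttt = -1.647205; k2 = (-1.544407, -0.746882, -0.520043, 2.862215)
  k3: at (s, t) = (-0.114394, -0.564147), (ds/dtau, dt/dtau) = (-1.543434, -0.753843); Gamma_sss = 0.132429, Gamma_sst = 0.006237, Gamma_stt = 0.343831, Gamma_tss = -0.777841, Gamma_tst = -0.041770, Gamma_ttt = -1.652163; k3 = (-1.543434, -0.753843, -0.525377, 2.889053)
  k4: at (s, t) = (-0.152955, -0.583167), (ds/dtau, dt/dtau) = (-1.556701, -0.680946); Gamma_sss = 0.131928, Gamma_sst = 0.007353, Gamma_stt = 0.343238, Gamma_tss = -0.754341, Gamma_tst = -0.040696, Gamma_ttt = -1.612862; k4 = (-1.556701, -0.680946, -0.494446, 2.662151)
  Y <- Y + (h/6)(k1 + 2k2 + 2k3 + k4): s = -0.1530, t = -0.5830, ds/dtau = -1.5566, dt/dtau = -0.6812
step 3:
  k1: at (s, t) = (-0.152974, -0.583040), (ds/dtau, dt/dtau) = (-1.556635, -0.681187); Gamma_sss = 0.131965, Gamma_sst = 0.007358, Gamma_stt = 0.343283, Gamma_tss = -0.754538, Gamma_tst = -0.040714, Gamma_ttt = -1.613170; k1 = (-1.556635, -0.681187, -0.494658, 2.663209)
  k2: at (s, t) = (-0.191890, -0.600069), (ds/dtau, dt/dtau) = (-1.569001, -0.614607); Gamma_sss = 0.132134, Gamma_sst = 0.008569, Gamma_stt = 0.343567, Gamma_tss = -0.735383, Gamma_tst = -0.040022, Gamma_ttt = -1.580396; k2 = (-1.569001, -0.614607, -0.471588, 2.484510)
  k3: at (s, t) = (-0.192199, -0.598405), (ds/dtau, dt/dtau) = (-1.568424, -0.619075); Gamma_sss = 0.132620, Gamma_sst = 0.008637, Gamma_stt = 0.344148, Gamma_tss = -0.737858, Gamma_tst = -0.040251, Gamma_ttt = -1.584296; k3 = (-1.568424, -0.619075, -0.474908, 2.500450)
  k4: at (s, t) = (-0.231395, -0.613993), (ds/dtau, dt/dtau) = (-1.580380, -0.556165); Gamma_sss = 0.133255, Gamma_sst = 0.009923, Gamma_stt = 0.345041, Gamma_tss = -0.721679, Gamma_tst = -0.039830, Gamma_ttt = -1.556084; k4 = (-1.580380, -0.556165, -0.456989, 2.353812)
  Y <- Y + (h/6)(k1 + 2k2 + 2k3 + k4): s = -0.2314, t = -0.6139, ds/dtau = -1.5803, dt/dtau = -0.5563
step 4:
  k1: at (s, t) = (-0.231406, -0.613912), (ds/dtau, dt/dtau) = (-1.580340, -0.556296); Gamma_sss = 0.133278, Gamma_sst = 0.009926, Gamma_stt = 0.345068, Gamma_tss = -0.721795, Gamma_tst = -0.039841, Gamma_ttt = -1.556267; k1 = (-1.580340, -0.556296, -0.457097, 2.354327)
  k2: at (s, t) = (-0.270914, -0.627820), (ds/dtau, dt/dtau) = (-1.591768, -0.497438); Gamma_sss = 0.134433, Gamma_sst = 0.011297, Gamma_stt = 0.346621, Gamma_tss = -0.708727, Gamma_tst = -0.039711, Gamma_ttt = -1.532899; k2 = (-1.591768, -0.497438, -0.444277, 2.237914)
  k3: at (s, t) = (-0.271200, -0.626348), (ds/dtau, dt/dtau) = (-1.591447, -0.500348); Gamma_sss = 0.134857, Gamma_sst = 0.011360, Gamma_stt = 0.347117, Gamma_tss = -0.710775, Gamma_tst = -0.039907, Gamma_ttt = -1.536157; k3 = (-1.591447, -0.500348, -0.446543, 2.248310)
  k4: at (s, t) = (-0.310978, -0.638930), (ds/dtau, dt/dtau) = (-1.602667, -0.443881); Gamma_sss = 0.136419, Gamma_sst = 0.012806, Gamma_stt = 0.349176, Gamma_tss = -0.700020, Gamma_tst = -0.040007, Gamma_ttt = -1.516439; k4 = (-1.602667, -0.443881, -0.437416, 2.153737)
  Y <- Y + (h/6)(k1 + 2k2 + 2k3 + k4): s = -0.3110, t = -0.6389, ds/dtau = -1.6026, dt/dtau = -0.4440


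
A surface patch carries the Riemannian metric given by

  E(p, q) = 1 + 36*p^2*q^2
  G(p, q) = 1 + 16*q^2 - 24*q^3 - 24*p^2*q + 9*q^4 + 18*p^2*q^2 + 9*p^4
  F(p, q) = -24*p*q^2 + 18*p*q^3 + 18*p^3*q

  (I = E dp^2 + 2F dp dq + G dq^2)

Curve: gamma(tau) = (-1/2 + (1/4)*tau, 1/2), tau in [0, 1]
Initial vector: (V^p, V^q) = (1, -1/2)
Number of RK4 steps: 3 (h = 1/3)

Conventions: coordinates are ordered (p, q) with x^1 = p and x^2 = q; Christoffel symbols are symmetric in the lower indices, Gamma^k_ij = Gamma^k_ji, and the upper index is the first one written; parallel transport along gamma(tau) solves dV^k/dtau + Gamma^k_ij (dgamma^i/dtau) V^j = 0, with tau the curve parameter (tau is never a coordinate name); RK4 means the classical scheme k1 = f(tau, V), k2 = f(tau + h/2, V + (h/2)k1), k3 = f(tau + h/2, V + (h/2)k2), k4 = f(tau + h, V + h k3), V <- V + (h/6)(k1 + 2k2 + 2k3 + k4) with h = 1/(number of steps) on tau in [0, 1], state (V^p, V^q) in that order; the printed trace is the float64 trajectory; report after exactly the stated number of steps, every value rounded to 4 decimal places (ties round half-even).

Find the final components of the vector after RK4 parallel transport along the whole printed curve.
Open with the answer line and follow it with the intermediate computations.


Answer: V^p = 1.4221, V^q = -0.1858

gamma'(tau) = (1/4, 0); f(tau, V)^k = -Gamma^k_ij(gamma(tau)) gamma'^i(tau) V^j; h = 1/3; intermediate values shown to 6 dp
curve data and Christoffel symbols at the stage parameters:
  tau = 0.000000: gamma = (-0.500000, 0.500000), gamma' = (0.250000, 0.000000); Gamma_ppp = -1.285714, Gamma_ppq = 1.285714, Gamma_pqq = 0.428571, Gamma_qpp = -0.428571, Gamma_qpq = 0.428571, Gamma_qqq = 0.142857
  tau = 0.166667: gamma = (-0.458333, 0.500000), gamma' = (0.250000, 0.000000); Gamma_ppp = -1.259632, Gamma_ppq = 1.154662, Gamma_pqq = 0.419877, Gamma_qpp = -0.567789, Gamma_qpq = 0.520473, Gamma_qqq = 0.189263
  tau = 0.333333: gamma = (-0.416667, 0.500000), gamma' = (0.250000, 0.000000); Gamma_ppp = -1.211951, Gamma_ppq = 1.009959, Gamma_pqq = 0.403984, Gamma_qpp = -0.706972, Gamma_qpq = 0.589143, Gamma_qqq = 0.235657
  tau = 0.500000: gamma = (-0.375000, 0.500000), gamma' = (0.250000, 0.000000); Gamma_ppp = -1.143519, Gamma_ppq = 0.857639, Gamma_pqq = 0.381173, Gamma_qpp = -0.841757, Gamma_qpq = 0.631318, Gamma_qqq = 0.280586
  tau = 0.666667: gamma = (-0.333333, 0.500000), gamma' = (0.250000, 0.000000); Gamma_ppp = -1.056235, Gamma_ppq = 0.704156, Gamma_pqq = 0.352078, Gamma_qpp = -0.968215, Gamma_qpq = 0.645477, Gamma_qqq = 0.322738
  tau = 0.833333: gamma = (-0.291667, 0.500000), gamma' = (0.250000, 0.000000); Gamma_ppp = -0.952732, Gamma_ppq = 0.555760, Gamma_pqq = 0.317577, Gamma_qpp = -1.083165, Gamma_qpq = 0.631846, Gamma_qqq = 0.361055
  tau = 1.000000: gamma = (-0.250000, 0.500000), gamma' = (0.250000, 0.000000); Gamma_ppp = -0.835994, Gamma_ppq = 0.417997, Gamma_pqq = 0.278665, Gamma_qpp = -1.184325, Gamma_qpq = 0.592163, Gamma_qqq = 0.394775
step 0: V^p = 1.0000, V^q = -0.5000
step 1: k1 = (0.482143, 0.160714), k2 = (0.476814, 0.214927), k3 = (0.473926, 0.213626), k4 = (0.459118, 0.267819); V <- V + (h/6)(k1 + 2k2 + 2k3 + k4): V^p = 1.1579, V^q = -0.4286
step 2: k1 = (0.459050, 0.267779), k2 = (0.435223, 0.320372), k3 = (0.432208, 0.318153), k4 = (0.400581, 0.367199); V <- V + (h/6)(k1 + 2k2 + 2k3 + k4): V^p = 1.3021, V^q = -0.3224
step 3: k1 = (0.400569, 0.367188), k2 = (0.362317, 0.411919), k3 = (0.359762, 0.409015), k4 = (0.316632, 0.448562); V <- V + (h/6)(k1 + 2k2 + 2k3 + k4): V^p = 1.4221, V^q = -0.1858


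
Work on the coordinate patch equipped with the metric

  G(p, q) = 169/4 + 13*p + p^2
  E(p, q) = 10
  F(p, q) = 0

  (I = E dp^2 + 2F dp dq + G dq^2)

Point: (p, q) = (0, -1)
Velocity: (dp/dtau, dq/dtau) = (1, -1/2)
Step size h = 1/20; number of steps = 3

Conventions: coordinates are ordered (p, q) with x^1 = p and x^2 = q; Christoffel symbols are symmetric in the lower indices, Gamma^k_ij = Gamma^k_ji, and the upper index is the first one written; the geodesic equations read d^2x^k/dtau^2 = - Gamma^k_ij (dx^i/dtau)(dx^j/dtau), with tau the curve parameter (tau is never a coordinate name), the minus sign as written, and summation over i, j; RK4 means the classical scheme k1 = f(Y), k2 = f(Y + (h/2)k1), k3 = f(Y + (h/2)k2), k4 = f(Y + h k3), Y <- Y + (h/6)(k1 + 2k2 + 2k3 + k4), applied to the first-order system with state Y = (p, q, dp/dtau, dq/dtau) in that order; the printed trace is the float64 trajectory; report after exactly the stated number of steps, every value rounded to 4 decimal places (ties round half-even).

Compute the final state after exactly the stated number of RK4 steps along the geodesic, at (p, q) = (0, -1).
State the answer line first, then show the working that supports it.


Answer: p = 0.1518, q = -1.0733, dp/dtau = 1.0236, dq/dtau = -0.4774

f(Y) = (dp/dtau, dq/dtau, -Gamma^p_ij Y'^i Y'^j, -Gamma^q_ij Y'^i Y'^j) with the Gammas evaluated at the stage position; h = 0.050000; intermediate values shown to 6 dp
step 0: p = 0.0000, q = -1.0000, dp/dtau = 1.0000, dq/dtau = -0.5000
step 1:
  k1: at (p, q) = (0.000000, -1.000000), (dp/dtau, dq/dtau) = (1.000000, -0.500000); Gamma_ppp = 0.000000, Gamma_ppq = 0.000000, Gamma_pqq = -0.650000, Gamma_qpp = 0.000000, Gamma_qpq = 0.153846, Gamma_qqq = 0.000000; k1 = (1.000000, -0.500000, 0.162500, 0.153846)
  k2: at (p, q) = (0.025000, -1.012500), (dp/dtau, dq/dtau) = (1.004063, -0.496154); Gamma_ppp = 0.000000, Gamma_ppq = 0.000000, Gamma_pqq = -0.652500, Gamma_qpp = 0.000000, Gamma_qpq = 0.153257, Gamma_qqq = 0.000000; k2 = (1.004063, -0.496154, 0.160625, 0.152696)
  k3: at (p, q) = (0.025102, -1.012404), (dp/dtau, dq/dtau) = (1.004016, -0.496183); Gamma_ppp = 0.000000, Gamma_ppq = 0.000000, Gamma_pqq = -0.652510, Gamma_qpp = 0.000000, Gamma_qpq = 0.153254, Gamma_qqq = 0.000000; k3 = (1.004016, -0.496183, 0.160646, 0.152695)
  k4: at (p, q) = (0.050201, -1.024809), (dp/dtau, dq/dtau) = (1.008032, -0.492365); Gamma_ppp = 0.000000, Gamma_ppq = 0.000000, Gamma_pqq = -0.655020, Gamma_qpp = 0.000000, Gamma_qpq = 0.152667, Gamma_qqq = 0.000000; k4 = (1.008032, -0.492365, 0.158792, 0.151543)
  Y <- Y + (h/6)(k1 + 2k2 + 2k3 + k4): p = 0.0502, q = -1.0248, dp/dtau = 1.0080, dq/dtau = -0.4924
step 2:
  k1: at (p, q) = (0.050202, -1.024809), (dp/dtau, dq/dtau) = (1.008032, -0.492365); Gamma_ppp = 0.000000, Gamma_ppq = 0.000000, Gamma_pqq = -0.655020, Gamma_qpp = 0.000000, Gamma_qpq = 0.152667, Gamma_qqq = 0.000000; k1 = (1.008032, -0.492365, 0.158792, 0.151543)
  k2: at (p, q) = (0.075402, -1.037118), (dp/dtau, dq/dtau) = (1.012002, -0.488577); Gamma_ppp = 0.000000, Gamma_ppq = 0.000000, Gamma_pqq = -0.657540, Gamma_qpp = 0.000000, Gamma_qpq = 0.152082, Gamma_qqq = 0.000000; k2 = (1.012002, -0.488577, 0.156960, 0.150391)
  k3: at (p, q) = (0.075502, -1.037023), (dp/dtau, dq/dtau) = (1.011956, -0.488605); Gamma_ppp = 0.000000, Gamma_ppq = 0.000000, Gamma_pqq = -0.657550, Gamma_qpp = 0.000000, Gamma_qpq = 0.152080, Gamma_qqq = 0.000000; k3 = (1.011956, -0.488605, 0.156980, 0.150391)
  k4: at (p, q) = (0.100799, -1.049239), (dp/dtau, dq/dtau) = (1.015881, -0.484846); Gamma_ppp = 0.000000, Gamma_ppq = 0.000000, Gamma_pqq = -0.660080, Gamma_qpp = 0.000000, Gamma_qpq = 0.151497, Gamma_qqq = 0.000000; k4 = (1.015881, -0.484846, 0.155169, 0.149238)
  Y <- Y + (h/6)(k1 + 2k2 + 2k3 + k4): p = 0.1008, q = -1.0492, dp/dtau = 1.0159, dq/dtau = -0.4848
step 3:
  k1: at (p, q) = (0.100800, -1.049238), (dp/dtau, dq/dtau) = (1.015881, -0.484846); Gamma_ppp = 0.000000, Gamma_ppq = 0.000000, Gamma_pqq = -0.660080, Gamma_qpp = 0.000000, Gamma_qpq = 0.151497, Gamma_qqq = 0.000000; k1 = (1.015881, -0.484846, 0.155169, 0.149238)
  k2: at (p, q) = (0.126197, -1.061360), (dp/dtau, dq/dtau) = (1.019760, -0.481115); Gamma_ppp = 0.000000, Gamma_ppq = 0.000000, Gamma_pqq = -0.662620, Gamma_qpp = 0.000000, Gamma_qpq = 0.150916, Gamma_qqq = 0.000000; k2 = (1.019760, -0.481115, 0.153378, 0.148085)
  k3: at (p, q) = (0.126294, -1.061266), (dp/dtau, dq/dtau) = (1.019715, -0.481144); Gamma_ppp = 0.000000, Gamma_ppq = 0.000000, Gamma_pqq = -0.662629, Gamma_qpp = 0.000000, Gamma_qpq = 0.150914, Gamma_qqq = 0.000000; k3 = (1.019715, -0.481144, 0.153398, 0.148086)
  k4: at (p, q) = (0.151786, -1.073296), (dp/dtau, dq/dtau) = (1.023551, -0.477441); Gamma_ppp = 0.000000, Gamma_ppq = 0.000000, Gamma_pqq = -0.665179, Gamma_qpp = 0.000000, Gamma_qpq = 0.150336, Gamma_qqq = 0.000000; k4 = (1.023551, -0.477441, 0.151628, 0.146934)
  Y <- Y + (h/6)(k1 + 2k2 + 2k3 + k4): p = 0.1518, q = -1.0733, dp/dtau = 1.0236, dq/dtau = -0.4774


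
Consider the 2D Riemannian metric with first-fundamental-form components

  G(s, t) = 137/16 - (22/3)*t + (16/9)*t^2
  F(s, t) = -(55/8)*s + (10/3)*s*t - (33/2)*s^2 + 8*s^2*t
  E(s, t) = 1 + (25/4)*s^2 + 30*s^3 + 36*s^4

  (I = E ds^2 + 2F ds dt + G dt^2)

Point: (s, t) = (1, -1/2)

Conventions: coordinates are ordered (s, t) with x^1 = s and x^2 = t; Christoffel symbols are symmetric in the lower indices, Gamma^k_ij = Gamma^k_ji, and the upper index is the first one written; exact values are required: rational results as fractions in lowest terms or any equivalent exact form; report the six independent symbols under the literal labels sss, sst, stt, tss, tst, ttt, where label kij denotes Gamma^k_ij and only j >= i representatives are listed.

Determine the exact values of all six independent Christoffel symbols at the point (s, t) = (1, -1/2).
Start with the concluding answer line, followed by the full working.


Answer: Gamma_sss = 17748/12229, Gamma_sst = 0, Gamma_stt = 1632/12229, Gamma_tss = -7134/12229, Gamma_tst = 0, Gamma_ttt = -656/12229

E = 293/4, F = -697/24, G = 1825/144 at the point
E_s = 493/2, E_t = 0, F_s = -1189/24, F_t = 34/3, G_s = 0, G_t = -82/9
EG - F^2 = 12229/144;  g^inv = (144/12229) * [[1825/144, 697/24], [697/24, 293/4]]
first-kind symbols [ij,l] = (1/2)(d_i g_jl + d_j g_il - d_l g_ij): [ss,s] = E_s/2 = 493/4, [ss,t] = F_s - E_t/2 = -1189/24, [st,s] = E_t/2 = 0, [st,t] = G_s/2 = 0, [tt,s] = F_t - G_s/2 = 34/3, [tt,t] = G_t/2 = -41/9
Gamma^s_ij = (G*[ij,s] - F*[ij,t])/(EG - F^2), Gamma^t_ij = (E*[ij,t] - F*[ij,s])/(EG - F^2)


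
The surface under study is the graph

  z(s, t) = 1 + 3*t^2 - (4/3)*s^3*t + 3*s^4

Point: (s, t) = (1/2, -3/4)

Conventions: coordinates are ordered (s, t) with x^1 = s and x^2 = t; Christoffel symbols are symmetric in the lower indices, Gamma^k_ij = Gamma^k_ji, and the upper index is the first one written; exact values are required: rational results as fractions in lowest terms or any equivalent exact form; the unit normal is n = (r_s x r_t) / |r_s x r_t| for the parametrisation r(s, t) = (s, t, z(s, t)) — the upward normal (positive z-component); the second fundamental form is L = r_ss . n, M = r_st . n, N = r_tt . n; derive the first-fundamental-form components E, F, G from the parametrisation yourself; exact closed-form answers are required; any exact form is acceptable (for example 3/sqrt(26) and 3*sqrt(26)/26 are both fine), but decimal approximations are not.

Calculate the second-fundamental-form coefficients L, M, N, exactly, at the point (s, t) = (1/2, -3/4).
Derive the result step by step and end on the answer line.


z_s = 9/4, z_t = -14/3, z_ss = 12, z_st = -1, z_tt = 6
E = 97/16, F = -21/2, G = 205/9; answer radicand W^2 = 4009/144
unnormalised second-form numerators: l = 12, m = -1, n = 6; L = l/sqrt(4009/144), and similarly M = m/sqrt(W^2), N = n/sqrt(W^2)

Answer: L = 144*sqrt(4009)/4009, M = -12*sqrt(4009)/4009, N = 72*sqrt(4009)/4009


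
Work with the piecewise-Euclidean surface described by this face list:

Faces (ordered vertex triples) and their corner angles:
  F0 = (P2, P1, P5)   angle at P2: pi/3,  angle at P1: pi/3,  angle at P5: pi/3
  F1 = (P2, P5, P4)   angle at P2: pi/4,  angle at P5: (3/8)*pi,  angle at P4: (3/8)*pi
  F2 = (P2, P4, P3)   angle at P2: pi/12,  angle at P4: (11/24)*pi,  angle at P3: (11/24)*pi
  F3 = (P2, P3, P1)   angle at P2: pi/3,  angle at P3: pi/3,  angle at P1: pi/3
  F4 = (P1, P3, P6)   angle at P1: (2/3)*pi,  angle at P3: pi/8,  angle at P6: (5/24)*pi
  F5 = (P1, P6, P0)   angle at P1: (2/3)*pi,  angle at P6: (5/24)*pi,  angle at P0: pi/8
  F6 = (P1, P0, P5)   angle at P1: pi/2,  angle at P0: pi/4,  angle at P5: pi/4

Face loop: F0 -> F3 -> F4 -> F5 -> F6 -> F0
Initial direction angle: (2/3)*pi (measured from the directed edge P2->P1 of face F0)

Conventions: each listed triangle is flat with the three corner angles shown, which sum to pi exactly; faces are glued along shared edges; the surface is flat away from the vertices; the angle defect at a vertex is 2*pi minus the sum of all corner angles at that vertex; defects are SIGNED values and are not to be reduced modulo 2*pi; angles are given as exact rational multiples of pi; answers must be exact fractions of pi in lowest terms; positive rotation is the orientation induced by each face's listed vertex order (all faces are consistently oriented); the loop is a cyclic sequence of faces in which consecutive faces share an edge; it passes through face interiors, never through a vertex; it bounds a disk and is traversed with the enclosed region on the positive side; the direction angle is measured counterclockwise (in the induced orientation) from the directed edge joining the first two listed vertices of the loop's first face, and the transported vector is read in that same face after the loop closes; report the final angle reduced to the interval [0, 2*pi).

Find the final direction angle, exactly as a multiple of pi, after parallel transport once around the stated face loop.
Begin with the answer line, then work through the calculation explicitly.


Answer: final direction angle = pi/6

enclosed vertex P1: corner angles sum to (5/2)*pi, defect = 2*pi - (5/2)*pi = -pi/2
the rotation equals the total enclosed defect, so the final angle is initial + defects (mod 2*pi)
final angle = (2/3)*pi - pi/2 = pi/6 (mod 2*pi)


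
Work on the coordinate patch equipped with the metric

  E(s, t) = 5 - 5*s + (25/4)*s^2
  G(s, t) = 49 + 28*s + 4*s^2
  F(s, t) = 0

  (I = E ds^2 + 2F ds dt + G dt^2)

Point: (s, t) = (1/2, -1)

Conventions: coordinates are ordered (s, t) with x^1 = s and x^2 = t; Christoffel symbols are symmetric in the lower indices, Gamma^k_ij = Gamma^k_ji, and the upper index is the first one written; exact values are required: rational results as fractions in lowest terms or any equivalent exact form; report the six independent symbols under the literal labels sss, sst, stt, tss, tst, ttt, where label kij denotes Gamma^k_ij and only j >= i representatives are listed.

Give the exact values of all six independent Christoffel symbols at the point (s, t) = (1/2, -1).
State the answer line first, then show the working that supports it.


Answer: Gamma_sss = 2/13, Gamma_sst = 0, Gamma_stt = -256/65, Gamma_tss = 0, Gamma_tst = 1/4, Gamma_ttt = 0

E = 65/16, F = 0, G = 64 at the point
E_s = 5/4, E_t = 0, F_s = 0, F_t = 0, G_s = 32, G_t = 0
EG - F^2 = 260;  g^inv = (1/260) * [[64, 0], [0, 65/16]]
first-kind symbols [ij,l] = (1/2)(d_i g_jl + d_j g_il - d_l g_ij): [ss,s] = E_s/2 = 5/8, [ss,t] = F_s - E_t/2 = 0, [st,s] = E_t/2 = 0, [st,t] = G_s/2 = 16, [tt,s] = F_t - G_s/2 = -16, [tt,t] = G_t/2 = 0
Gamma^s_ij = (G*[ij,s] - F*[ij,t])/(EG - F^2), Gamma^t_ij = (E*[ij,t] - F*[ij,s])/(EG - F^2)


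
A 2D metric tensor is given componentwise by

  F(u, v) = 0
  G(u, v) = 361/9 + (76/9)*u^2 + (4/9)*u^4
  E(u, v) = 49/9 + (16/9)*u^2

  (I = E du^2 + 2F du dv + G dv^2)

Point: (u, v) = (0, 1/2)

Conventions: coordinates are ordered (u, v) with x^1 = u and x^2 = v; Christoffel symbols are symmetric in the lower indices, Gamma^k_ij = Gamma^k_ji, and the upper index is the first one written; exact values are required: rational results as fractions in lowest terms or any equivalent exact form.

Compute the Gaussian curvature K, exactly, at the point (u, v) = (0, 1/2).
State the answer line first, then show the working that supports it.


Answer: K = -36/931

E = 49/9, F = 0, G = 361/9, EG - F^2 = 17689/81 at the point
E_u = 0, E_v = 0, F_u = 0, F_v = 0, G_u = 0, G_v = 0
E_vv = 0, F_uv = 0, G_uu = 152/9
Evaluate Brioschi's two determinant matrices M1, M2 and divide by (EG - F^2)^2.
M1 = [[-E_vv/2 + F_uv - G_uu/2, E_u/2, F_u - E_v/2], [F_v - G_u/2, E, F], [G_v/2, F, G]] = [[-76/9, 0, 0], [0, 49/9, 0], [0, 0, 361/9]]; det M1 = -1344364/729
M2 = [[0, E_v/2, G_u/2], [E_v/2, E, F], [G_u/2, F, G]] = [[0, 0, 0], [0, 49/9, 0], [0, 0, 361/9]]; det M2 = 0
det M1 - det M2 = -1344364/729; K = -1344364/729 / (17689/81)^2 = -36/931


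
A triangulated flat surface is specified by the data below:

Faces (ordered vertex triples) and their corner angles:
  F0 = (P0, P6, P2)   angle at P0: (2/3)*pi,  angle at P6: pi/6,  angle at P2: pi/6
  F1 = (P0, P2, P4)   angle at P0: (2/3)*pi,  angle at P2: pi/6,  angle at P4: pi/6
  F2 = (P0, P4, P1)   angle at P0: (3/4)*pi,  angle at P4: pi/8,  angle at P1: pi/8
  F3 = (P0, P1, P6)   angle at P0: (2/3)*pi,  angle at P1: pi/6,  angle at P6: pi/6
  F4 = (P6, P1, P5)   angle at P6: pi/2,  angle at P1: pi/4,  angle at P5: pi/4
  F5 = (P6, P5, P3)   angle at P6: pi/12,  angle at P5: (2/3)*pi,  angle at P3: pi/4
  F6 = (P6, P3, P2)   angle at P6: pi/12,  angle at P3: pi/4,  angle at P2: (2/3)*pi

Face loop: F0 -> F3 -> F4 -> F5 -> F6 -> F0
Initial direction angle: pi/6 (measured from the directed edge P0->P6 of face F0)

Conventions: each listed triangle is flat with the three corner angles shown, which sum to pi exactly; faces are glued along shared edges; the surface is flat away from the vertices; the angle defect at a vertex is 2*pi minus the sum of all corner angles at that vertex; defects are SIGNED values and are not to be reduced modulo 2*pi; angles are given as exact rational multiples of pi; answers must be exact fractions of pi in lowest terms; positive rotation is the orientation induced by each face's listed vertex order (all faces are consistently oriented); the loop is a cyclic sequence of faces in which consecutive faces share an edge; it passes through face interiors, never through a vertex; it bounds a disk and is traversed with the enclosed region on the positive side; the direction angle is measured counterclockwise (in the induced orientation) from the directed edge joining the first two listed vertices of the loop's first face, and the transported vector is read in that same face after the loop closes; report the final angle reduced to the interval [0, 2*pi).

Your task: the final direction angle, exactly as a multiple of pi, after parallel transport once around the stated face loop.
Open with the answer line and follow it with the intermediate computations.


Answer: final direction angle = (7/6)*pi

enclosed vertex P6: corner angles sum to pi, defect = 2*pi - pi = pi
final direction = starting direction + enclosed defect total, reduced mod 2*pi (induced orientation)
final angle = pi/6 + pi = (7/6)*pi (mod 2*pi)


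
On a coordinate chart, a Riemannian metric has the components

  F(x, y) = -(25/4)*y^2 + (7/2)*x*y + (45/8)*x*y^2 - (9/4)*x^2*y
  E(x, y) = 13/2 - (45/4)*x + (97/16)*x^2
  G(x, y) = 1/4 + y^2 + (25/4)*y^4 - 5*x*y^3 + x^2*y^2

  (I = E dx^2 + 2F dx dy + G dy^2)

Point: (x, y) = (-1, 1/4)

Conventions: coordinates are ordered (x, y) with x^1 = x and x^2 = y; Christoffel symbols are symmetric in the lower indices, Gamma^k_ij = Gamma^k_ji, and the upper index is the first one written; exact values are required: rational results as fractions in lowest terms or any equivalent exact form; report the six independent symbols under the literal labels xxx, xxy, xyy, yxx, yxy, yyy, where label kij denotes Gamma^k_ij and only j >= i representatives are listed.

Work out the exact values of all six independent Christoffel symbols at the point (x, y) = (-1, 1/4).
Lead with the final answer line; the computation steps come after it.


Answer: Gamma_xxx = -622/9039, Gamma_xxy = -403/12052, Gamma_xyy = -130873/289248, Gamma_yxx = 41672/9039, Gamma_yxy = -3302/9039, Gamma_yyy = 13465/36156

E = 381/16, F = -279/128, G = 489/1024 at the point
E_x = -187/8, E_y = 0, F_x = 301/128, F_y = -187/16, G_x = -13/64, G_y = 149/64
EG - F^2 = 27117/4096;  g^inv = (4096/27117) * [[489/1024, 279/128], [279/128, 381/16]]
first-kind symbols [ij,l] = (1/2)(d_i g_jl + d_j g_il - d_l g_ij): [xx,x] = E_x/2 = -187/16, [xx,y] = F_x - E_y/2 = 301/128, [xy,x] = E_y/2 = 0, [xy,y] = G_x/2 = -13/128, [yy,x] = F_y - G_x/2 = -1483/128, [yy,y] = G_y/2 = 149/128
Gamma^x_ij = (G*[ij,x] - F*[ij,y])/(EG - F^2), Gamma^y_ij = (E*[ij,y] - F*[ij,x])/(EG - F^2)


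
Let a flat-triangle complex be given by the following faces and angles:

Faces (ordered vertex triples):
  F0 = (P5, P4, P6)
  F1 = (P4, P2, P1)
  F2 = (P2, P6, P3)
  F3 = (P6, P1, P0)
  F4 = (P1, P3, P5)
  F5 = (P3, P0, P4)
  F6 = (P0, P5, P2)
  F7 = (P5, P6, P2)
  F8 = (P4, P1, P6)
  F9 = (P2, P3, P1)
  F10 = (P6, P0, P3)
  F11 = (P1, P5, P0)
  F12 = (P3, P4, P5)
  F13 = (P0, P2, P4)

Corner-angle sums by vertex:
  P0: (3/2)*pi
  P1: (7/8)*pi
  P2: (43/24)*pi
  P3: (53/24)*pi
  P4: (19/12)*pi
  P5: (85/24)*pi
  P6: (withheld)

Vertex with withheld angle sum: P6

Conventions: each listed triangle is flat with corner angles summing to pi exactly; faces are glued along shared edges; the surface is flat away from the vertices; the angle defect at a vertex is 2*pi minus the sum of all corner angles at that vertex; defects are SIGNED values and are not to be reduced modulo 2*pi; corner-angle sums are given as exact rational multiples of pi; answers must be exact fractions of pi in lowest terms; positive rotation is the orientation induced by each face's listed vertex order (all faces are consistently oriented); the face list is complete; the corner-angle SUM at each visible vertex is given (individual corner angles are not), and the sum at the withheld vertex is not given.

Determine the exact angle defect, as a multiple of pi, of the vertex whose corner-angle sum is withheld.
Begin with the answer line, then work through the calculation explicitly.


Answer: defect(P6) = -pi/2

V = 7, E = 21, F = 14; chi = V - E + F = 0
Gauss-Bonnet: total defect = 2*pi*chi = 0; visible defects sum to pi/2


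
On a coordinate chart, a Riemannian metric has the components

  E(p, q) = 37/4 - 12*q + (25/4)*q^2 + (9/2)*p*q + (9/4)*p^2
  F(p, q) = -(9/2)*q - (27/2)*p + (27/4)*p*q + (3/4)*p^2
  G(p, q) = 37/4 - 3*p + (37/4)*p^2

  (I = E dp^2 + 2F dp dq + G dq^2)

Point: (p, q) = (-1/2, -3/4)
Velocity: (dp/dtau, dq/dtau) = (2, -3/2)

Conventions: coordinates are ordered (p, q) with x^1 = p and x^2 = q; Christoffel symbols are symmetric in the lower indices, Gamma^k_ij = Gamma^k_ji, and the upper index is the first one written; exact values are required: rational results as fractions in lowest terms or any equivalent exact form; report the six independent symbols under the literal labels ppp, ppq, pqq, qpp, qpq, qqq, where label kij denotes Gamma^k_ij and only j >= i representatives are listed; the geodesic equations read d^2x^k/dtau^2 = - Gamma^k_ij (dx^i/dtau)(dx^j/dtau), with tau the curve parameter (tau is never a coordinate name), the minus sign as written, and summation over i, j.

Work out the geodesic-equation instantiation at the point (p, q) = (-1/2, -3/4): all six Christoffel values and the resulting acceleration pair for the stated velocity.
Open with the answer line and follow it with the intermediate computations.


Answer: Gamma_ppp = 15255/38078, Gamma_ppq = -9681/19039, Gamma_pqq = -2926/19039, Gamma_qpp = -73725/76156, Gamma_qpq = 1183/38078, Gamma_qqq = 2877/19039; accelerations (d^2p/dtau^2, d^2q/dtau^2) = (-164025/38078, 283203/76156)

E = 1537/64, F = 411/32, G = 209/16 at the point
E_p = -45/8, E_q = -189/8, F_p = -309/16, F_q = -63/8, G_p = -49/4, G_q = 0
EG - F^2 = 19039/128;  g^inv = (128/19039) * [[209/16, -411/32], [-411/32, 1537/64]]
first-kind symbols [ij,l] = (1/2)(d_i g_jl + d_j g_il - d_l g_ij): [pp,p] = E_p/2 = -45/16, [pp,q] = F_p - E_q/2 = -15/2, [pq,p] = E_q/2 = -189/16, [pq,q] = G_p/2 = -49/8, [qq,p] = F_q - G_p/2 = -7/4, [qq,q] = G_q/2 = 0
Gamma^p_ij = (G*[ij,p] - F*[ij,q])/(EG - F^2), Gamma^q_ij = (E*[ij,q] - F*[ij,p])/(EG - F^2)
Gamma_ppp = 15255/38078, Gamma_ppq = -9681/19039, Gamma_pqq = -2926/19039, Gamma_qpp = -73725/76156, Gamma_qpq = 1183/38078, Gamma_qqq = 2877/19039
d^2p/dtau^2 = -(Gamma_ppp*(2)^2 + 2*Gamma_ppq*(2)*(-3/2) + Gamma_pqq*(-3/2)^2) = -164025/38078
d^2q/dtau^2 = -(Gamma_qpp*(2)^2 + 2*Gamma_qpq*(2)*(-3/2) + Gamma_qqq*(-3/2)^2) = 283203/76156


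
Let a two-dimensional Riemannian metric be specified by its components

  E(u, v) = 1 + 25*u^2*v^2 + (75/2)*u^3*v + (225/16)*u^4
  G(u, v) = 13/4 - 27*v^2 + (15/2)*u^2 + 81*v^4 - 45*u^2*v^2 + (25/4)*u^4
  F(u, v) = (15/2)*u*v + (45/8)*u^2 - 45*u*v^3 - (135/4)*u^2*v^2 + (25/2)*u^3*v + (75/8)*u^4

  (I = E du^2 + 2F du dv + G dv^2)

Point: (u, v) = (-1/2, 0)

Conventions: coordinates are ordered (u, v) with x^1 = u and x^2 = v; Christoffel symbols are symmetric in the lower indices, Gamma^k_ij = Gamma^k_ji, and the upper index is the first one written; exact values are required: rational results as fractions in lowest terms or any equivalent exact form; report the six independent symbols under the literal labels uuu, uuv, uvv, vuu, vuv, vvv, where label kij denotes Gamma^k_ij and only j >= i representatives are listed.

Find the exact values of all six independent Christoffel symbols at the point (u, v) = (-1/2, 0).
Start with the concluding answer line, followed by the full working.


Answer: Gamma_uuu = -900/1637, Gamma_uuv = -600/1637, Gamma_uvv = 0, Gamma_vuu = -2040/1637, Gamma_vuv = -1360/1637, Gamma_vvv = 0

E = 481/256, F = 255/128, G = 353/64 at the point
E_u = -225/32, E_v = -75/16, F_u = -165/16, F_v = -85/16, G_u = -85/8, G_v = 0
EG - F^2 = 1637/256;  g^inv = (256/1637) * [[353/64, -255/128], [-255/128, 481/256]]
first-kind symbols [ij,l] = (1/2)(d_i g_jl + d_j g_il - d_l g_ij): [uu,u] = E_u/2 = -225/64, [uu,v] = F_u - E_v/2 = -255/32, [uv,u] = E_v/2 = -75/32, [uv,v] = G_u/2 = -85/16, [vv,u] = F_v - G_u/2 = 0, [vv,v] = G_v/2 = 0
Gamma^u_ij = (G*[ij,u] - F*[ij,v])/(EG - F^2), Gamma^v_ij = (E*[ij,v] - F*[ij,u])/(EG - F^2)


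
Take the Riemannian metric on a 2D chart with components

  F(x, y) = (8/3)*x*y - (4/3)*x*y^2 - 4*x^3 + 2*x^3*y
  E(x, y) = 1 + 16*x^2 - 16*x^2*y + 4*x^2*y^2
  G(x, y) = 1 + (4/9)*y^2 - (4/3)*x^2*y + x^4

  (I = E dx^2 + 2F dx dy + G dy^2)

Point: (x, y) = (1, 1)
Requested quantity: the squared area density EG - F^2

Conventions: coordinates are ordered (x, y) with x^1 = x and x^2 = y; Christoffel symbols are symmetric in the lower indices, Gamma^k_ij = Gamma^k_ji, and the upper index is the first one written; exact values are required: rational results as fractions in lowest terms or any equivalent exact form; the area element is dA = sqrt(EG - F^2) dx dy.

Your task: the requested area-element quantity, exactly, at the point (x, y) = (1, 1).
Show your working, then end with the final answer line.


E = 5, F = -2/3, G = 10/9; EG - F^2 = 46/9

Answer: EG - F^2 = 46/9


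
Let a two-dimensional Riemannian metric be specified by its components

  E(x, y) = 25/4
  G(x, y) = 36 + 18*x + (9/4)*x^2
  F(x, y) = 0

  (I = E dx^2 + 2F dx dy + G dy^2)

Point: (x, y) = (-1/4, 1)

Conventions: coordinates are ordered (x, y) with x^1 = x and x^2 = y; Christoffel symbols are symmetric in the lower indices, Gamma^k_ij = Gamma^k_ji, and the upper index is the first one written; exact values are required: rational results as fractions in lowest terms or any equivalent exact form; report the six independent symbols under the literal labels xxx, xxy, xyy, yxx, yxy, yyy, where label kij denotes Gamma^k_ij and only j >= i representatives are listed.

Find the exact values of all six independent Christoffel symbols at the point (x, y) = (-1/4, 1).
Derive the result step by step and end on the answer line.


E = 25/4, F = 0, G = 2025/64 at the point
E_x = 0, E_y = 0, F_x = 0, F_y = 0, G_x = 135/8, G_y = 0
EG - F^2 = 50625/256;  g^inv = (256/50625) * [[2025/64, 0], [0, 25/4]]
first-kind symbols [ij,l] = (1/2)(d_i g_jl + d_j g_il - d_l g_ij): [xx,x] = E_x/2 = 0, [xx,y] = F_x - E_y/2 = 0, [xy,x] = E_y/2 = 0, [xy,y] = G_x/2 = 135/16, [yy,x] = F_y - G_x/2 = -135/16, [yy,y] = G_y/2 = 0
Gamma^x_ij = (G*[ij,x] - F*[ij,y])/(EG - F^2), Gamma^y_ij = (E*[ij,y] - F*[ij,x])/(EG - F^2)

Answer: Gamma_xxx = 0, Gamma_xxy = 0, Gamma_xyy = -27/20, Gamma_yxx = 0, Gamma_yxy = 4/15, Gamma_yyy = 0


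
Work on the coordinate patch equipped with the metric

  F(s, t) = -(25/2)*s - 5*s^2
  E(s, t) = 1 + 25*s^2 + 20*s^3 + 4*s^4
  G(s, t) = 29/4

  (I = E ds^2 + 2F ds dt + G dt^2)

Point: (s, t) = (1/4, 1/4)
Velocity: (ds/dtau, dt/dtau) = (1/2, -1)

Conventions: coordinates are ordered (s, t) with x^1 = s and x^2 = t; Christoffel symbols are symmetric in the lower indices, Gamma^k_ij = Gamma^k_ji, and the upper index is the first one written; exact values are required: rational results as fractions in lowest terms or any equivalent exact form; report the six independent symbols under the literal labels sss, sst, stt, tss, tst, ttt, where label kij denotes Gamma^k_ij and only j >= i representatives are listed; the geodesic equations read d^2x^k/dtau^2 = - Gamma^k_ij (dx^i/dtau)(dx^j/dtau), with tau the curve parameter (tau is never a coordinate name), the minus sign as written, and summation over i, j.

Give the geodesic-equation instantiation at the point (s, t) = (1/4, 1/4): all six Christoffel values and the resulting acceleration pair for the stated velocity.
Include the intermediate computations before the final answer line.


E = 185/64, F = -55/16, G = 29/4 at the point
E_s = 33/2, E_t = 0, F_s = -15, F_t = 0, G_s = 0, G_t = 0
EG - F^2 = 585/64;  g^inv = (64/585) * [[29/4, 55/16], [55/16, 185/64]]
first-kind symbols [ij,l] = (1/2)(d_i g_jl + d_j g_il - d_l g_ij): [ss,s] = E_s/2 = 33/4, [ss,t] = F_s - E_t/2 = -15, [st,s] = E_t/2 = 0, [st,t] = G_s/2 = 0, [tt,s] = F_t - G_s/2 = 0, [tt,t] = G_t/2 = 0
Gamma^s_ij = (G*[ij,s] - F*[ij,t])/(EG - F^2), Gamma^t_ij = (E*[ij,t] - F*[ij,s])/(EG - F^2)
Gamma_sss = 176/195, Gamma_sst = 0, Gamma_stt = 0, Gamma_tss = -64/39, Gamma_tst = 0, Gamma_ttt = 0
d^2s/dtau^2 = -(Gamma_sss*(1/2)^2 + 2*Gamma_sst*(1/2)*(-1) + Gamma_stt*(-1)^2) = -44/195
d^2t/dtau^2 = -(Gamma_tss*(1/2)^2 + 2*Gamma_tst*(1/2)*(-1) + Gamma_ttt*(-1)^2) = 16/39

Answer: Gamma_sss = 176/195, Gamma_sst = 0, Gamma_stt = 0, Gamma_tss = -64/39, Gamma_tst = 0, Gamma_ttt = 0; accelerations (d^2s/dtau^2, d^2t/dtau^2) = (-44/195, 16/39)
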